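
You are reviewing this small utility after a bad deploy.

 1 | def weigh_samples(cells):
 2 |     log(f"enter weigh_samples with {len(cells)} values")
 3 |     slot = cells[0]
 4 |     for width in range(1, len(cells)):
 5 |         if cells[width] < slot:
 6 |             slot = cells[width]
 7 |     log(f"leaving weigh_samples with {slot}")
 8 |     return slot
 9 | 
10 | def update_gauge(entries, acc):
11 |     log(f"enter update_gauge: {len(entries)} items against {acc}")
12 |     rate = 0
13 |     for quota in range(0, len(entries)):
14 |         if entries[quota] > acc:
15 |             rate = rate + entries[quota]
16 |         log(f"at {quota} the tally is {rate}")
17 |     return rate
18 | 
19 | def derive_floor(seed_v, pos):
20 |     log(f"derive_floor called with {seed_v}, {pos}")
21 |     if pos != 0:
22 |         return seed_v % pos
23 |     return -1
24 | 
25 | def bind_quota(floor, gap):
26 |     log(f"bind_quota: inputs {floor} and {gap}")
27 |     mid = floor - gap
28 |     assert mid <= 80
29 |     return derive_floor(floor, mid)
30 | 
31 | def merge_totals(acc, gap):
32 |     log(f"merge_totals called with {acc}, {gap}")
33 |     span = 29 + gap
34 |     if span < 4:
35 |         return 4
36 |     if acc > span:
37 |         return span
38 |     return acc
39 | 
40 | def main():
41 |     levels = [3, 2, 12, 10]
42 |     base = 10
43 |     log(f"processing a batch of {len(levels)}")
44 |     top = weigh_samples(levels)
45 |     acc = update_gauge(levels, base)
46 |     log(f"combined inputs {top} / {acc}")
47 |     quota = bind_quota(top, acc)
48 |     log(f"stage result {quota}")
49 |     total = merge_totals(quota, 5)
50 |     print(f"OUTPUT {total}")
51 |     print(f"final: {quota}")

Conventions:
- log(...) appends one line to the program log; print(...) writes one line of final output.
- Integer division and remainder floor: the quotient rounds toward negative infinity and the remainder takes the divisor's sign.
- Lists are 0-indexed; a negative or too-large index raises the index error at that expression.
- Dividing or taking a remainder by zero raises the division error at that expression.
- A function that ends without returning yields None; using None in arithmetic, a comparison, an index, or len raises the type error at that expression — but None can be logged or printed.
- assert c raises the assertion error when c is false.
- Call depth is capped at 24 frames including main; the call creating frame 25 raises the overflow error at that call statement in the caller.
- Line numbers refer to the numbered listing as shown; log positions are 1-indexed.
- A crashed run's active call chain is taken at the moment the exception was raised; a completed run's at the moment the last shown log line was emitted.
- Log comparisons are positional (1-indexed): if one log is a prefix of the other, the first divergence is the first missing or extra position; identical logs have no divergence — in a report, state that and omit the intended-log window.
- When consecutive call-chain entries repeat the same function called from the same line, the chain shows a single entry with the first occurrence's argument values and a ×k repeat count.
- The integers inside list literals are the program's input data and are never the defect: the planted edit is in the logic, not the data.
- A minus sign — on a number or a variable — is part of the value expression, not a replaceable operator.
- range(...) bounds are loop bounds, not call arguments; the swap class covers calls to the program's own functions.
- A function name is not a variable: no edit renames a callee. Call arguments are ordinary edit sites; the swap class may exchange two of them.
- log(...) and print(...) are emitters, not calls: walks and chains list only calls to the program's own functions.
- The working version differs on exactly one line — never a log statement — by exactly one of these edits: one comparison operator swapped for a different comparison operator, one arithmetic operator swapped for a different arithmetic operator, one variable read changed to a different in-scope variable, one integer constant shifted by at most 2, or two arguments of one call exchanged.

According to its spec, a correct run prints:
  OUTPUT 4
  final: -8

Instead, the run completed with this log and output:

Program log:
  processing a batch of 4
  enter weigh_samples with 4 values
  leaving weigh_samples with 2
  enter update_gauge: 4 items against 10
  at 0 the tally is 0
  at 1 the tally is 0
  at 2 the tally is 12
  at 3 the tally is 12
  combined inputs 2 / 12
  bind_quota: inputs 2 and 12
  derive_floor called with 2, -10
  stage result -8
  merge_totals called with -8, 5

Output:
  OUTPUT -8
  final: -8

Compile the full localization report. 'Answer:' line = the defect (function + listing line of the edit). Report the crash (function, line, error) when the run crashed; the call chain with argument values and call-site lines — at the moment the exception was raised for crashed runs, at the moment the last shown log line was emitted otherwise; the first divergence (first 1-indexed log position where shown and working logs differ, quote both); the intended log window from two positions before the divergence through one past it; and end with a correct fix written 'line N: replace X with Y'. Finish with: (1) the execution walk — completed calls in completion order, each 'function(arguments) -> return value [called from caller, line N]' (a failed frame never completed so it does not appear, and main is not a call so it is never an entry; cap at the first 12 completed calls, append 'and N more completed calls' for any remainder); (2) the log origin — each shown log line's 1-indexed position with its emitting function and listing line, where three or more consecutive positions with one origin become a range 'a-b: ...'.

Answer: the defect is in merge_totals at line 34.
The tell: Log streams are identical — the defect surfaces only in the printed output.
Call chain: main -> merge_totals(-8, 5) (called at line 49).
First divergence: there is none — every log position agrees.
Execution walk:
  weigh_samples([3, 2, 12, 10]) -> 2  [called from main, line 44]
  update_gauge([3, 2, 12, 10], 10) -> 12  [called from main, line 45]
  derive_floor(2, -10) -> -8  [called from bind_quota, line 29]
  bind_quota(2, 12) -> -8  [called from main, line 47]
  merge_totals(-8, 5) -> -8  [called from main, line 49]
Log origin:
  1: from main, line 43
  2: from weigh_samples, line 2
  3: from weigh_samples, line 7
  4: from update_gauge, line 11
  5-8: from update_gauge, line 16
  9: from main, line 46
  10: from bind_quota, line 26
  11: from derive_floor, line 20
  12: from main, line 48
  13: from merge_totals, line 32
A correct fix: line 34: replace `span` with `acc`.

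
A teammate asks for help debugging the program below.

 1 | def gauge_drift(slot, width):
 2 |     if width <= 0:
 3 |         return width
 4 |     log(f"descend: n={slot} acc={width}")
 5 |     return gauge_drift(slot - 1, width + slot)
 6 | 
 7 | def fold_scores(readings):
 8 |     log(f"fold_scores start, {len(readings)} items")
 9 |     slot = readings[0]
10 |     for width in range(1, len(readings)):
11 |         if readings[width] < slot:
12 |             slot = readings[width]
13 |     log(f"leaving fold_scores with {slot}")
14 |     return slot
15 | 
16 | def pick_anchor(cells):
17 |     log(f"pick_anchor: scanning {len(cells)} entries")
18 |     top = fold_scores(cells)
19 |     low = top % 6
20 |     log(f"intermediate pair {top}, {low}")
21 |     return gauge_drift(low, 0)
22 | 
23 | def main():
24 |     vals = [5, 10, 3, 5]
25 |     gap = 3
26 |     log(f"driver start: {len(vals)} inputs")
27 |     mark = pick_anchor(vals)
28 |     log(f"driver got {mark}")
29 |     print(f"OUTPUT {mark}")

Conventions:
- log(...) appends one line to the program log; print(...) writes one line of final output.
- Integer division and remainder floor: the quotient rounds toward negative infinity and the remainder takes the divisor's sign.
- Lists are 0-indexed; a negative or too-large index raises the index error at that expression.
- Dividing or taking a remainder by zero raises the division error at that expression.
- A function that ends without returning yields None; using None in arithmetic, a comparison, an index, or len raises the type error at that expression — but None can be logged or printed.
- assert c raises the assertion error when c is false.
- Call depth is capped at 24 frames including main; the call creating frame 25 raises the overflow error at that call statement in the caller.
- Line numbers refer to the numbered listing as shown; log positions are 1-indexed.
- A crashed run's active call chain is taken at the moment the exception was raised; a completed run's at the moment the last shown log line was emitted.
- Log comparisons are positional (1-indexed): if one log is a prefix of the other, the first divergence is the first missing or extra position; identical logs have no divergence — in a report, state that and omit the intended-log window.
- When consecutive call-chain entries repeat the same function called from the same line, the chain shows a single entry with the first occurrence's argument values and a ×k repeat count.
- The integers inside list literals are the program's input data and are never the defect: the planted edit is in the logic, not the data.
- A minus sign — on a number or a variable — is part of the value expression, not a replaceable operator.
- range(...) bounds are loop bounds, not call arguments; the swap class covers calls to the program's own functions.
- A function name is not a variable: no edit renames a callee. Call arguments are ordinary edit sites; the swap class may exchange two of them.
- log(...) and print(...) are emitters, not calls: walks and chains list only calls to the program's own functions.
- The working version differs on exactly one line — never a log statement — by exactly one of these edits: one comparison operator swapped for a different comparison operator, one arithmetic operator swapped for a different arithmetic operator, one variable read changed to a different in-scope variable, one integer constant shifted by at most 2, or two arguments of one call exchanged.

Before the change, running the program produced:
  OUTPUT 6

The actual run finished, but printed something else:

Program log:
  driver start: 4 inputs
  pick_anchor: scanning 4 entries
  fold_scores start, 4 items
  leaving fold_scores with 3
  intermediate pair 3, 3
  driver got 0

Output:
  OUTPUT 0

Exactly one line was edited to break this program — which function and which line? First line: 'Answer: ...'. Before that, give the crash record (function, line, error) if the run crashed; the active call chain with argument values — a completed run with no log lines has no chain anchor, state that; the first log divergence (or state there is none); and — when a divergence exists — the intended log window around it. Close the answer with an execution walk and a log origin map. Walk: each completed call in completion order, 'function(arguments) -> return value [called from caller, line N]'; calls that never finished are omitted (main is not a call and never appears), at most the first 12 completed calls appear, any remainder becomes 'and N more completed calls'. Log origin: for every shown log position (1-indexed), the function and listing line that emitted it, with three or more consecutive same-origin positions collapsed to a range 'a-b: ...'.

Answer: the defect is in gauge_drift at line 2.
Key observation: Position 6 is the first bad log line: 'driver got 0' should read 'descend: n=3 acc=0'.
Call chain: main.
First divergence: position 6; shown 'driver got 0' vs intended 'descend: n=3 acc=0'.
Intended log window:
  4: leaving fold_scores with 3
  5: intermediate pair 3, 3
  6: descend: n=3 acc=0
  7: descend: n=2 acc=3
Execution walk:
  fold_scores([5, 10, 3, 5]) -> 3  [called from pick_anchor, line 18]
  gauge_drift(3, 0) -> 0  [called from pick_anchor, line 21]
  pick_anchor([5, 10, 3, 5]) -> 0  [called from main, line 27]
Log line origins:
  1: from main, line 26
  2: from pick_anchor, line 17
  3: from fold_scores, line 8
  4: from fold_scores, line 13
  5: from pick_anchor, line 20
  6: from main, line 28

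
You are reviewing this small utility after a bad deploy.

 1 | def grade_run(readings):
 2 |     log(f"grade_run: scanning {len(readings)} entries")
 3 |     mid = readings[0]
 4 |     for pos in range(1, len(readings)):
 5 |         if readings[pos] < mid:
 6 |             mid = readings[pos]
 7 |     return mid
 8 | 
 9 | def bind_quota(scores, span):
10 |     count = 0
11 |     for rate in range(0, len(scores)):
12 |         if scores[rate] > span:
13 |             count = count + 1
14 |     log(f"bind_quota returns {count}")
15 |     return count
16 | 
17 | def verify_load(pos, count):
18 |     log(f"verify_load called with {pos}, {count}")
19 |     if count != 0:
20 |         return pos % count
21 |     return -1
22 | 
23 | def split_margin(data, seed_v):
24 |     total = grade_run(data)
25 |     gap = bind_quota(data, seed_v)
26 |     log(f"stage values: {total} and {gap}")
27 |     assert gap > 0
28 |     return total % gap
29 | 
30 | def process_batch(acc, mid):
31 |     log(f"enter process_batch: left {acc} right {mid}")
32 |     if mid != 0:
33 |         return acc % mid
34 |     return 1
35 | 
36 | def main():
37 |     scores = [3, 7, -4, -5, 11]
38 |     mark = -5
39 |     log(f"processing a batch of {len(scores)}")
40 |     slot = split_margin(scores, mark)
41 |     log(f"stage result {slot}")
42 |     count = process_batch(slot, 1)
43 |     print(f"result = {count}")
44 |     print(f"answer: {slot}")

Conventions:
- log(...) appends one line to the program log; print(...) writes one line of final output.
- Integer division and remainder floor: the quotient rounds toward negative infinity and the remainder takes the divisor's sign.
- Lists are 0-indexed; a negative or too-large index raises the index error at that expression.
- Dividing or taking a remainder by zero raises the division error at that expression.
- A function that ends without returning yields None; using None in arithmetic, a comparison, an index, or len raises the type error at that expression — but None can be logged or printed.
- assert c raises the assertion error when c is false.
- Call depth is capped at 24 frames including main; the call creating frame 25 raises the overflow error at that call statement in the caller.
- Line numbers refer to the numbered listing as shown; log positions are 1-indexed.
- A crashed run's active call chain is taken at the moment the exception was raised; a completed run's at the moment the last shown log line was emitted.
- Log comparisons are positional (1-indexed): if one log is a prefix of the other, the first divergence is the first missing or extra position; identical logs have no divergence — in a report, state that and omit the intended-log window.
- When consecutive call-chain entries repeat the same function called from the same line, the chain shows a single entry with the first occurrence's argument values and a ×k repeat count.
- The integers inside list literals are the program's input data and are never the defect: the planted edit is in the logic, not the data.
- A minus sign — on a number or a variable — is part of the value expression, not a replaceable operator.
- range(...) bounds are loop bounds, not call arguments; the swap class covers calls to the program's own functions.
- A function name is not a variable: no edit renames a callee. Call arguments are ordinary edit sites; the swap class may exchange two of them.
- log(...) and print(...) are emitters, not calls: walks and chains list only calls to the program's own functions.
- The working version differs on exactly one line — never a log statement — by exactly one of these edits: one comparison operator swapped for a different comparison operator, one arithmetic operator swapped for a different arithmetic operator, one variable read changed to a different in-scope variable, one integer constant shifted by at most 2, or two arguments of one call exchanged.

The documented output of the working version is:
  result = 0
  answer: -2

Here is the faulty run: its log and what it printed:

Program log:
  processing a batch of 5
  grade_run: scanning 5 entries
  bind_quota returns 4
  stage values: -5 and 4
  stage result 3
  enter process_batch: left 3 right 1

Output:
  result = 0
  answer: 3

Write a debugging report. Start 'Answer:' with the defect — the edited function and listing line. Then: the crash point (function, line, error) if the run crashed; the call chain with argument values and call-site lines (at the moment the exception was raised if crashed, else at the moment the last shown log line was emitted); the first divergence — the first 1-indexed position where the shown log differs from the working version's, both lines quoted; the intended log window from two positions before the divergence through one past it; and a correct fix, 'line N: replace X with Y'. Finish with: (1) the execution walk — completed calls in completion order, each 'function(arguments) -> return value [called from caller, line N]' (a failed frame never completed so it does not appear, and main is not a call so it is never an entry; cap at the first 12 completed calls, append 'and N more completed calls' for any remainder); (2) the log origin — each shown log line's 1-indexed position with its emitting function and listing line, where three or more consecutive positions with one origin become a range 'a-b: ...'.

Answer: the defect is in split_margin at line 28.
Key fact: Log line 5 is where behavior first shows: 'stage result 3' appears instead of 'stage result -2'.
Call chain: main -> process_batch(3, 1) (called at line 42).
First divergence: position 5; shown 'stage result 3' vs intended 'stage result -2'.
Intended log window:
  3: bind_quota returns 4
  4: stage values: -5 and 4
  5: stage result -2
  6: enter process_batch: left -2 right 1
Execution walk:
  grade_run([3, 7, -4, -5, 11]) -> -5  [called from split_margin, line 24]
  bind_quota([3, 7, -4, -5, 11], -5) -> 4  [called from split_margin, line 25]
  split_margin([3, 7, -4, -5, 11], -5) -> 3  [called from main, line 40]
  process_batch(3, 1) -> 0  [called from main, line 42]
Log origins:
  1 — main, line 39
  2 — grade_run, line 2
  3 — bind_quota, line 14
  4 — split_margin, line 26
  5 — main, line 41
  6 — process_batch, line 31
A correct fix: line 28: replace `%` with `//`.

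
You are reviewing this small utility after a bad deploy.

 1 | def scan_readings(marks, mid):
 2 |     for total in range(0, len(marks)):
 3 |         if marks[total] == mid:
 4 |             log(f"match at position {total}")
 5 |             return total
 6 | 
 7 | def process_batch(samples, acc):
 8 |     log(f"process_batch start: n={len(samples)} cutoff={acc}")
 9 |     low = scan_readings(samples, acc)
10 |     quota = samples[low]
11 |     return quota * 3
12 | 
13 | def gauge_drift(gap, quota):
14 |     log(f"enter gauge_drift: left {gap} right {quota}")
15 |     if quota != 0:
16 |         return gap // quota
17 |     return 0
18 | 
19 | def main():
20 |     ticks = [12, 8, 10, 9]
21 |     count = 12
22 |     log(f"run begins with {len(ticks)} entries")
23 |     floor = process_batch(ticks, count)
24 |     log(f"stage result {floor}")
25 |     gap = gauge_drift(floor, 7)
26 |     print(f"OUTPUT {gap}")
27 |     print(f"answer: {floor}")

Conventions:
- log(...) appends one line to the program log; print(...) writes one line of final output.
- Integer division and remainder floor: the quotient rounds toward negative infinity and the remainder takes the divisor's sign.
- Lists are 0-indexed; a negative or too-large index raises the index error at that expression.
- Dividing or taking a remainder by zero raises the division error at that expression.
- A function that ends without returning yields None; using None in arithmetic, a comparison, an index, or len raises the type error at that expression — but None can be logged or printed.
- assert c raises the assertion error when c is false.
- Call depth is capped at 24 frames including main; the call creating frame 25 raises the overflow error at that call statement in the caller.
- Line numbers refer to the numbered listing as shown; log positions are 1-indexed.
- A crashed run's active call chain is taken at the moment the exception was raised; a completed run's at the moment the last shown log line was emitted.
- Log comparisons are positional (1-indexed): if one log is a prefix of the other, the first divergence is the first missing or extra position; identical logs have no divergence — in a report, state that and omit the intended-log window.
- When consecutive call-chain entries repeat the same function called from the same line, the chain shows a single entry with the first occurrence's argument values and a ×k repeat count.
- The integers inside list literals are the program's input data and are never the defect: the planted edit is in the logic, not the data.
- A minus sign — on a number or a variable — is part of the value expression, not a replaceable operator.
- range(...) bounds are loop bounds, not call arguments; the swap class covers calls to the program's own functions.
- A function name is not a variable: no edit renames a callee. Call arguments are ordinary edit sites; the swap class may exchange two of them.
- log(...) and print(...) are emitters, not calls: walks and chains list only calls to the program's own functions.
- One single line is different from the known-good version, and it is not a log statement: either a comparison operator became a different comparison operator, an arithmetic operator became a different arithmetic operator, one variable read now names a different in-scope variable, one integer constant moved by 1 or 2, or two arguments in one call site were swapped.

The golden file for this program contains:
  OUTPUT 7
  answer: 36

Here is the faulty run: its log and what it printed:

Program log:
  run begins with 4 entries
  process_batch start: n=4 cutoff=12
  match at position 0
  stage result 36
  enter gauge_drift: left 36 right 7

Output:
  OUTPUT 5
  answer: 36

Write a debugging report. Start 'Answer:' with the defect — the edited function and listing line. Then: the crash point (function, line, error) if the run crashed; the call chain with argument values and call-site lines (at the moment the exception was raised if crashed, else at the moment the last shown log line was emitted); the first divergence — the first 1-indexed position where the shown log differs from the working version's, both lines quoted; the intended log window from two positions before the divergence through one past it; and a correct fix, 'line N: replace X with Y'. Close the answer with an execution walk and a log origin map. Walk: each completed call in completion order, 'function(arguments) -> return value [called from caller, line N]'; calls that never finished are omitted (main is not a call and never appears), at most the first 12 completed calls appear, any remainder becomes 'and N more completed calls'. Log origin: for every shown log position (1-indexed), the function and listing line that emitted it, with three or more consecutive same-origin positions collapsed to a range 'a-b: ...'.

Answer: the defect is in main at line 25.
Key observation: Position 5 is the first bad log line: 'enter gauge_drift: left 36 right 7' should read 'enter gauge_drift: left 36 right 5'.
Call chain: main -> gauge_drift(36, 7) (called at line 25).
First divergence: at position 5 the run shows 'enter gauge_drift: left 36 right 7' where the working version logs 'enter gauge_drift: left 36 right 5'.
Intended log window:
  3: match at position 0
  4: stage result 36
  5: enter gauge_drift: left 36 right 5
Execution walk:
  scan_readings([12, 8, 10, 9], 12) -> 0  [called from process_batch, line 9]
  process_batch([12, 8, 10, 9], 12) -> 36  [called from main, line 23]
  gauge_drift(36, 7) -> 5  [called from main, line 25]
Log line origins:
  1 — main, line 22
  2 — process_batch, line 8
  3 — scan_readings, line 4
  4 — main, line 24
  5 — gauge_drift, line 14
A correct fix: line 25: replace `7` with `5`.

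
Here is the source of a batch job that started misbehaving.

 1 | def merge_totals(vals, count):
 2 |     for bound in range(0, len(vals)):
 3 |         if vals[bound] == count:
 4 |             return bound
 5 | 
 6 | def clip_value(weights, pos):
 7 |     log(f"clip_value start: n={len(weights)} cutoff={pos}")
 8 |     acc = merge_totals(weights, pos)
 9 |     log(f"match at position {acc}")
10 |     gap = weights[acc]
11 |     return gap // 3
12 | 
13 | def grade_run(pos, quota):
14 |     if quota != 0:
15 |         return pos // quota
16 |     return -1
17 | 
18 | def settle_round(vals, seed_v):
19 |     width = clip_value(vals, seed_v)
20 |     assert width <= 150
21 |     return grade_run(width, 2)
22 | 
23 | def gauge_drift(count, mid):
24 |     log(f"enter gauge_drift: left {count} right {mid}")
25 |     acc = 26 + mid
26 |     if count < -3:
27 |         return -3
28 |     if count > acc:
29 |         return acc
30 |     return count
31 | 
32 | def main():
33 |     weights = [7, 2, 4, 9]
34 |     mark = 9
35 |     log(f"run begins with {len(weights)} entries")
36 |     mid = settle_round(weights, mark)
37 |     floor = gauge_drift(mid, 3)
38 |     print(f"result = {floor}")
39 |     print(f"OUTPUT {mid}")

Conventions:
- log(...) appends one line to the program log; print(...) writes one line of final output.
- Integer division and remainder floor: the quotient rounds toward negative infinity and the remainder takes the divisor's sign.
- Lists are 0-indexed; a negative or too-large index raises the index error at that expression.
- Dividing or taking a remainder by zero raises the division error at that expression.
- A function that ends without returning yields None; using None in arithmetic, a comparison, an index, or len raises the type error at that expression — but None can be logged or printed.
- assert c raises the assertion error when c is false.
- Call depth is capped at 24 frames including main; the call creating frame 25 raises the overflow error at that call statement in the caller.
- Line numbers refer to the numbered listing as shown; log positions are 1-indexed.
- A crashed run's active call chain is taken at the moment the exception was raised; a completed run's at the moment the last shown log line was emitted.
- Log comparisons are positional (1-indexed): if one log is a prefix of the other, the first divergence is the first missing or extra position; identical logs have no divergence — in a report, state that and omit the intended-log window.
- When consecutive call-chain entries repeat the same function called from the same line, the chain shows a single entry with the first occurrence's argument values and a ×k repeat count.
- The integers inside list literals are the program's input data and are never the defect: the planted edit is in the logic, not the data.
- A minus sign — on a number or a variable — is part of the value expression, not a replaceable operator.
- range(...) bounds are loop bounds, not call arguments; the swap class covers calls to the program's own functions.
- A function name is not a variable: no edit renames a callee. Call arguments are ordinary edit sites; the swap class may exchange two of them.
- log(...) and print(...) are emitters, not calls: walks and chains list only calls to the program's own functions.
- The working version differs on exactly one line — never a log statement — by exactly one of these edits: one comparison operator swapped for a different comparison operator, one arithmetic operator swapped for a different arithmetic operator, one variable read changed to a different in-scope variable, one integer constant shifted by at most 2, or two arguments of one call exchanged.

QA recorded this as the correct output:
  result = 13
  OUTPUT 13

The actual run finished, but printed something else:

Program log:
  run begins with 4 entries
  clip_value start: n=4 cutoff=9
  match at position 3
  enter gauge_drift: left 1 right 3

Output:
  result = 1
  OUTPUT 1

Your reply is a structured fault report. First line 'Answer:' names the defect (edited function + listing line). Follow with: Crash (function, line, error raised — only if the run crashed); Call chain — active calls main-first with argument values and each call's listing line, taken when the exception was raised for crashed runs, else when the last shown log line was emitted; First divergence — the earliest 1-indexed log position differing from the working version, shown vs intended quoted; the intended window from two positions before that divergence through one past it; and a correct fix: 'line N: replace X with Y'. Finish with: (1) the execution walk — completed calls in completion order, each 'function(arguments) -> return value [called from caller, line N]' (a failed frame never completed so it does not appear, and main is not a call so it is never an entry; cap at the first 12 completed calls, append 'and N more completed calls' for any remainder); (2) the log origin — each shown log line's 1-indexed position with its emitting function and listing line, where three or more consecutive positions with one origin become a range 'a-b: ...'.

Answer: the defect is in clip_value at line 11.
Key observation: Everything matches until log position 4, which reads 'enter gauge_drift: left 1 right 3' in place of 'enter gauge_drift: left 13 right 3'.
Call chain: main -> gauge_drift(1, 3) (called at line 37).
First divergence: position 4 — the shown line 'enter gauge_drift: left 1 right 3' should read 'enter gauge_drift: left 13 right 3'.
Intended log window:
  2: clip_value start: n=4 cutoff=9
  3: match at position 3
  4: enter gauge_drift: left 13 right 3
Execution walk:
  merge_totals([7, 2, 4, 9], 9) -> 3  [called from clip_value, line 8]
  clip_value([7, 2, 4, 9], 9) -> 3  [called from settle_round, line 19]
  grade_run(3, 2) -> 1  [called from settle_round, line 21]
  settle_round([7, 2, 4, 9], 9) -> 1  [called from main, line 36]
  gauge_drift(1, 3) -> 1  [called from main, line 37]
Log origins:
  1: from main, line 35
  2: from clip_value, line 7
  3: from clip_value, line 9
  4: from gauge_drift, line 24
A correct fix: line 11: replace `//` with `*`.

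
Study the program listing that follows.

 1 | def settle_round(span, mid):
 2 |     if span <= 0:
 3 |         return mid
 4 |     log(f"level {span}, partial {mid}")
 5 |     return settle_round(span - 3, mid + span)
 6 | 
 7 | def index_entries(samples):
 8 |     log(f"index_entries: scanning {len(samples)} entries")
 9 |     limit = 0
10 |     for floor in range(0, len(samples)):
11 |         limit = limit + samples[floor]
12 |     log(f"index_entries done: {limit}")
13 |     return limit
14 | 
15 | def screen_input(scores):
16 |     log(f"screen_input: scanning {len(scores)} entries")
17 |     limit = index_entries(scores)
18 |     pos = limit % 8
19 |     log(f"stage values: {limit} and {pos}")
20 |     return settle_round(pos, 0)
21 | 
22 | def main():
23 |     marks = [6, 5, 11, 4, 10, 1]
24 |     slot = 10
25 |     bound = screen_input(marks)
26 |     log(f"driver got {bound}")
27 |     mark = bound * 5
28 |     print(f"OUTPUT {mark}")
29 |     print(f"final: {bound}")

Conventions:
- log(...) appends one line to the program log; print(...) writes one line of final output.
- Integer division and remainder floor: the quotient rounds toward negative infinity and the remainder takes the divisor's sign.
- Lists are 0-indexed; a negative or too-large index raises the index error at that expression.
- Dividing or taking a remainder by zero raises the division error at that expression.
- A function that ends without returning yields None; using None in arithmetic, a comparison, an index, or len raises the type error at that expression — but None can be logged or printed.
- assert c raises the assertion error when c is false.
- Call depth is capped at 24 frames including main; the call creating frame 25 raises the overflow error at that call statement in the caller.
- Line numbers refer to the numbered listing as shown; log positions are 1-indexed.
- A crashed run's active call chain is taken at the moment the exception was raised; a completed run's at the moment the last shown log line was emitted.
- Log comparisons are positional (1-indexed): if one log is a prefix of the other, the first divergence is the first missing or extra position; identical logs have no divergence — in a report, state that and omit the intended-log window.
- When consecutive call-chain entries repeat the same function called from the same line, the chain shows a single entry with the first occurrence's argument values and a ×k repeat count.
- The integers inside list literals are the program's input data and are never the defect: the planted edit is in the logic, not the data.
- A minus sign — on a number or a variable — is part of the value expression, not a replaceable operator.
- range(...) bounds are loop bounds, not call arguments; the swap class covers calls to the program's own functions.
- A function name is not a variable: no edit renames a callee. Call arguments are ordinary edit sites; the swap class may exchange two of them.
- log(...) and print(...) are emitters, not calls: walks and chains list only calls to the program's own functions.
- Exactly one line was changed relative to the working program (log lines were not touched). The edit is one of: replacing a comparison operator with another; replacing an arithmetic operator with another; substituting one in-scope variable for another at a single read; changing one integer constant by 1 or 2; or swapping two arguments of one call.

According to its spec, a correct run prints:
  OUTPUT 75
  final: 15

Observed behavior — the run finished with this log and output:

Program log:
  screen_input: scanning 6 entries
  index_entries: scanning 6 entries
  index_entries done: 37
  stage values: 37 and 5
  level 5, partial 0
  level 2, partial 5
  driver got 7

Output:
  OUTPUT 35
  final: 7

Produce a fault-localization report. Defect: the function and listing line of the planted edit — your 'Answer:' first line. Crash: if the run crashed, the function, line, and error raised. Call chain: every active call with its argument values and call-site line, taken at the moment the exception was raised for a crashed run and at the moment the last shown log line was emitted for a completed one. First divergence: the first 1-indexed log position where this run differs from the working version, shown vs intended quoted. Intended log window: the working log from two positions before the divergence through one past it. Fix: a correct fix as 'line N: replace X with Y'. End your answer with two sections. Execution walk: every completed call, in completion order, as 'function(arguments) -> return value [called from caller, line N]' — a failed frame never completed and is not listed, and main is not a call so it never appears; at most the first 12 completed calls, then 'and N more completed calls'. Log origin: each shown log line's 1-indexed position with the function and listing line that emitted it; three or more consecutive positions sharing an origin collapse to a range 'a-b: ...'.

Answer: the defect is in settle_round at line 5.
Core observation: The log first diverges at position 6: the faulty run prints 'level 2, partial 5' where the working version prints 'level 4, partial 5'.
Call chain: main.
First divergence: position 6; shown 'level 2, partial 5' vs intended 'level 4, partial 5'.
Intended log window:
  4: stage values: 37 and 5
  5: level 5, partial 0
  6: level 4, partial 5
  7: level 3, partial 9
Execution walk:
  index_entries([6, 5, 11, 4, 10, 1]) -> 37  [called from screen_input, line 17]
  settle_round(-1, 7) -> 7  [called from settle_round, line 5]
  settle_round(2, 5) -> 7  [called from settle_round, line 5]
  settle_round(5, 0) -> 7  [called from screen_input, line 20]
  screen_input([6, 5, 11, 4, 10, 1]) -> 7  [called from main, line 25]
Log origins:
  1: emitted by screen_input (line 16)
  2: emitted by index_entries (line 8)
  3: emitted by index_entries (line 12)
  4: emitted by screen_input (line 19)
  5: emitted by settle_round (line 4)
  6: emitted by settle_round (line 4)
  7: emitted by main (line 26)
A correct fix: line 5: replace `3` with `1`.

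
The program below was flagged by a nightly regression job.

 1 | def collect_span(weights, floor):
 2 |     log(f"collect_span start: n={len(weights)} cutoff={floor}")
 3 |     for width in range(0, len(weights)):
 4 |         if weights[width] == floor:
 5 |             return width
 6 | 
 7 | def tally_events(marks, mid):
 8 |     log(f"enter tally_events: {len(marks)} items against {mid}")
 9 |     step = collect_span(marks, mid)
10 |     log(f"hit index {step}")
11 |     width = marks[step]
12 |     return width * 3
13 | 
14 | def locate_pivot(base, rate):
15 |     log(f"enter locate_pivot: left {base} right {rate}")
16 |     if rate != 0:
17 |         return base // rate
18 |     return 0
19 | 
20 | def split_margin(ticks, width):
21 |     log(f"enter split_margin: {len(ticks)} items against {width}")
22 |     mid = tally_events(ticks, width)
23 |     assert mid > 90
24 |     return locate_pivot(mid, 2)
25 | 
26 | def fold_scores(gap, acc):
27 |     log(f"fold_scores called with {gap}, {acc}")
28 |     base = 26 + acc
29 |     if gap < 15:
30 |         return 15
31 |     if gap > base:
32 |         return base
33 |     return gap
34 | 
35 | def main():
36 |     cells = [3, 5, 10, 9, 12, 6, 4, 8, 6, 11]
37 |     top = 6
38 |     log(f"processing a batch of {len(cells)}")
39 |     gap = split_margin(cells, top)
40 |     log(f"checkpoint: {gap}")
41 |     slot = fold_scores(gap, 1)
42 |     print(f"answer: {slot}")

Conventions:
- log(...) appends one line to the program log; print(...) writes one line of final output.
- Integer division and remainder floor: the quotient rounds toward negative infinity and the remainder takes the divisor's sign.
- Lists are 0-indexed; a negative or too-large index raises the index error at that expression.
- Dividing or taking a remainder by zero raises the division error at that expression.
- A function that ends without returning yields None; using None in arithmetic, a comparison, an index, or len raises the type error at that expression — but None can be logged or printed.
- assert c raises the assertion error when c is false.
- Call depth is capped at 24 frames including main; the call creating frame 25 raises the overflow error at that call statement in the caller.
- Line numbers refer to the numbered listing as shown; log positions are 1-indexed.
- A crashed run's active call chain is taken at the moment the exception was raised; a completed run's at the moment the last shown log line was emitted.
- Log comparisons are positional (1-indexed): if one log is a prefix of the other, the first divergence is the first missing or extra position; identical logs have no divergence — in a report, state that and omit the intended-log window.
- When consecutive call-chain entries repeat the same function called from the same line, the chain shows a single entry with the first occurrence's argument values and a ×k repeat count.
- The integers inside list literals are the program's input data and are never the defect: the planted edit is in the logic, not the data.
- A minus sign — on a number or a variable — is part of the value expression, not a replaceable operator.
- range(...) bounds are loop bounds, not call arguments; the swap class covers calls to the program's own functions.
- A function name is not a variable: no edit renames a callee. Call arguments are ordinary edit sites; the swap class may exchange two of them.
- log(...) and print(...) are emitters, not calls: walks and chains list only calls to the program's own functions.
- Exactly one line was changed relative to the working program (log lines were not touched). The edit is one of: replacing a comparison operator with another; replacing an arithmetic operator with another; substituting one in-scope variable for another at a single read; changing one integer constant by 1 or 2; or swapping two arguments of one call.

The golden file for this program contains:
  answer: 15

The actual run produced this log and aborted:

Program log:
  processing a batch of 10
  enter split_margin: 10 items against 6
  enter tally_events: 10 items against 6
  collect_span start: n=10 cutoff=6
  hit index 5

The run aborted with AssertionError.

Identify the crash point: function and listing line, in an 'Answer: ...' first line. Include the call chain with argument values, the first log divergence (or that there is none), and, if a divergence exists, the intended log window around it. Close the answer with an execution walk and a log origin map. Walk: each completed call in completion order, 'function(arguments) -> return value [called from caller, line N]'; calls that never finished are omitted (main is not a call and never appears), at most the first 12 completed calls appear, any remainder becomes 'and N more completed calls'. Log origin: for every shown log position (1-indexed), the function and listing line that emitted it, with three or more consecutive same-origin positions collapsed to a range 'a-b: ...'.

Answer: the error was raised in split_margin, line 23.
Key fact: The log ends early — 5 lines, where the working version next logs 'enter locate_pivot: left 18 right 2'.
Call chain: main -> split_margin([3, 5, 10, 9, 12, 6, 4, 8, 6, 11], 6) (called at line 39).
First divergence: position 6 — the faulty run's log ends after 5 lines; the working version continues with 'enter locate_pivot: left 18 right 2'.
Intended log window:
  4: collect_span start: n=10 cutoff=6
  5: hit index 5
  6: enter locate_pivot: left 18 right 2
  7: checkpoint: 9
Execution walk:
  collect_span([3, 5, 10, 9, 12, 6, 4, 8, 6, 11], 6) -> 5  [called from tally_events, line 9]
  tally_events([3, 5, 10, 9, 12, 6, 4, 8, 6, 11], 6) -> 18  [called from split_margin, line 22]
Origin of each log line:
  1: logged in main at line 38
  2: logged in split_margin at line 21
  3: logged in tally_events at line 8
  4: logged in collect_span at line 2
  5: logged in tally_events at line 10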